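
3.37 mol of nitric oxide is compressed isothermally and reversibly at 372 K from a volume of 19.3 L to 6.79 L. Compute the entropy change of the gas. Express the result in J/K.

ΔS_gas = -29.3 J/K

For an isothermal ideal gas ΔS_gas = nR ln(V₂/V₁) = 3.37 × 8.314 × ln(6.79/19.3) = -29.3 J/K.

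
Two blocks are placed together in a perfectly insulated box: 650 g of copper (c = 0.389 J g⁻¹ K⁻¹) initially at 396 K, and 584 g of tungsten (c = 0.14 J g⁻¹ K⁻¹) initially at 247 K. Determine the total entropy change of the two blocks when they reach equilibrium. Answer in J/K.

Energy balance: T_f = (m₁c₁T₁ + m₂c₂T₂)/(m₁c₁ + m₂c₂) = 359.59 K.
ΔS₁ = m₁c₁ ln(T_f/T₁) = 252.85 × ln(359.59/396) = -24.39 J/K.
ΔS₂ = m₂c₂ ln(T_f/T₂) = 81.76 × ln(359.59/247) = 30.71 J/K.
ΔS_total = -24.39 + 30.71 = 6.32 J/K.

ΔS_total = 6.32 J/K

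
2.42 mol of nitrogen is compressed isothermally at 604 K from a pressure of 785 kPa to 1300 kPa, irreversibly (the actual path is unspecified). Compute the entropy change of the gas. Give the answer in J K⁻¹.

ΔS_gas = -10.1 J/K

Entropy is a state function, so ΔS_gas depends only on the end states.
For an isothermal ideal gas ΔS_gas = nR ln(P₁/P₂) = 2.42 × 8.314 × ln(785/1300) = -10.1 J/K.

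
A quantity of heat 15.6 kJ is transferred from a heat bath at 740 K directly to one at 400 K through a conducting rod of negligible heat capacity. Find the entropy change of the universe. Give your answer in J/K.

ΔS_hot = −Q/T_H = −15600/740 = -21.08 J/K and ΔS_cold = +Q/T_C = 15600/400 = 39 J/K.
ΔS_total = -21.08 + 39 = 17.9 J/K, positive as the second law requires.

ΔS_total = 17.9 J/K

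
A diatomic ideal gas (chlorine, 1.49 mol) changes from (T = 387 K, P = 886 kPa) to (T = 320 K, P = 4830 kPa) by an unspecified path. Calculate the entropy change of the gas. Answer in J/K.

ΔS = -29.3 J/K

ΔS = nC_p ln(T₂/T₁) − nR ln(P₂/P₁), with C_p = 7R/2 = 29.1 J mol⁻¹ K⁻¹ for a diatomic ideal gas.
ΔS = 1.49 × [29.1 × ln(320/387) − 8.314 × ln(4830/886)] = -29.3 J/K.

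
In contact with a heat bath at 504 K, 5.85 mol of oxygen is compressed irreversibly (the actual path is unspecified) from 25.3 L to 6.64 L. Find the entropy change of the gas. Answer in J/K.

Entropy is a state function, so ΔS_gas depends only on the end states.
For an isothermal ideal gas ΔS_gas = nR ln(V₂/V₁) = 5.85 × 8.314 × ln(6.64/25.3) = -65.1 J/K.

ΔS_gas = -65.1 J/K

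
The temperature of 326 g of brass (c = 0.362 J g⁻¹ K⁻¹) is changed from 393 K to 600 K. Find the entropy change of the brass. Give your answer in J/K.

ΔS = 49.9 J/K

ΔS = ∫dQ_rev/T = m c ln(T₂/T₁) = 326 × 0.362 × ln(600/393) = 49.9 J/K.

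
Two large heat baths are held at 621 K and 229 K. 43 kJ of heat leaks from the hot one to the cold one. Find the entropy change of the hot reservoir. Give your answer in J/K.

The hot reservoir loses heat Q, so ΔS_hot = −Q/T_H = −43000/621 = -69.2 J/K.

ΔS_hot = -69.2 J/K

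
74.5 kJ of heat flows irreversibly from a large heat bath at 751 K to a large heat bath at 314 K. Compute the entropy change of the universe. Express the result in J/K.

ΔS_hot = −Q/T_H = −74500/751 = -99.2 J/K and ΔS_cold = +Q/T_C = 74500/314 = 237.3 J/K.
ΔS_total = -99.2 + 237.3 = 138 J/K, positive as the second law requires.

ΔS_total = 138 J/K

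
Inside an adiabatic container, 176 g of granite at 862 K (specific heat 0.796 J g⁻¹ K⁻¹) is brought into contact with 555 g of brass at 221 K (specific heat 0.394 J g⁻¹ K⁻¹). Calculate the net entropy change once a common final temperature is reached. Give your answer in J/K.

ΔS_total = 81 J/K

Energy balance: T_f = (m₁c₁T₁ + m₂c₂T₂)/(m₁c₁ + m₂c₂) = 471.31 K.
ΔS₁ = m₁c₁ ln(T_f/T₁) = 140.096 × ln(471.31/862) = -84.58 J/K.
ΔS₂ = m₂c₂ ln(T_f/T₂) = 218.67 × ln(471.31/221) = 165.6 J/K.
ΔS_total = -84.58 + 165.6 = 81 J/K.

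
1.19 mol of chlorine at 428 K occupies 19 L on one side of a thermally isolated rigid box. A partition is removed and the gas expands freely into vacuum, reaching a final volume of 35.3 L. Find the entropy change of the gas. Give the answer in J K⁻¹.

ΔS_gas = 6.13 J/K

For an ideal gas in free expansion Q = 0 and W = 0, so T is unchanged.
Entropy is a state function; using a reversible isothermal path, ΔS_gas = nR ln(V₂/V₁) = 1.19 × 8.314 × ln(35.3/19) = 6.13 J/K.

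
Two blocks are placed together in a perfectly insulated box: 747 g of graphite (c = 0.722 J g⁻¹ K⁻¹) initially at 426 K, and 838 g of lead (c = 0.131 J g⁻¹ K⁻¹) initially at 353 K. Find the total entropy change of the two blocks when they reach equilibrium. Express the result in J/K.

ΔS_total = 1.55 J/K

Energy balance: T_f = (m₁c₁T₁ + m₂c₂T₂)/(m₁c₁ + m₂c₂) = 413.65 K.
ΔS₁ = m₁c₁ ln(T_f/T₁) = 539.334 × ln(413.65/426) = -15.86 J/K.
ΔS₂ = m₂c₂ ln(T_f/T₂) = 109.778 × ln(413.65/353) = 17.41 J/K.
ΔS_total = -15.86 + 17.41 = 1.55 J/K.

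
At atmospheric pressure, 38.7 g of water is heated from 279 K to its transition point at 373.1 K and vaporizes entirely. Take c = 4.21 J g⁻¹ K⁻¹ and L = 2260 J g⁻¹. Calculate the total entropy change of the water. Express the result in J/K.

Warming step: ΔS₁ = m c ln(T_tr/T_i) = 38.7 × 4.21 × ln(373.1/279) = 47.35 J/K.
Phase change: ΔS₂ = +mL/T_tr = 38.7 × 2260 / 373.1 = 234.4 J/K.
ΔS_total = (47.35) + (234.4) = 282 J/K.

ΔS = 282 J/K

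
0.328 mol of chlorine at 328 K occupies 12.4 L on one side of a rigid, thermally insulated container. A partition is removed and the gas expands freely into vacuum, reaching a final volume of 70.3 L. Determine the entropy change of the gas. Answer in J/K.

No heat is exchanged and no work is done, so the ideal-gas temperature stays constant.
Entropy is a state function; using a reversible isothermal path, ΔS_gas = nR ln(V₂/V₁) = 0.328 × 8.314 × ln(70.3/12.4) = 4.73 J/K.

ΔS_gas = 4.73 J/K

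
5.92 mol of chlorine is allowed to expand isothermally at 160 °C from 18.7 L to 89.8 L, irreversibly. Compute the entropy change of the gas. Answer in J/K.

ΔS_gas = 77.2 J/K

Entropy is a state function, so ΔS_gas depends only on the end states.
For an isothermal ideal gas ΔS_gas = nR ln(V₂/V₁) = 5.92 × 8.314 × ln(89.8/18.7) = 77.2 J/K.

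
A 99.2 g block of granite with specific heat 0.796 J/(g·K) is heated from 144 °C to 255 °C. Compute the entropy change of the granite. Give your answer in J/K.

ΔS = 18.6 J/K

In kelvin: T₁ = 417.15 K, T₂ = 528.15 K. ΔS = ∫dQ_rev/T = m c ln(T₂/T₁) = 99.2 × 0.796 × ln(528.15/417.15) = 18.6 J/K.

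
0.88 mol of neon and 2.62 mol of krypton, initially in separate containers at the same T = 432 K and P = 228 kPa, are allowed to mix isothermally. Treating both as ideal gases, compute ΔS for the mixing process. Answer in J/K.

ΔS_mix = 16.4 J/K

Mole fractions: x_A = 0.88/3.5 = 0.251, x_B = 0.749.
ΔS_mix = −R(n_A ln x_A + n_B ln x_B) = −8.314 × (0.88 ln 0.251 + 2.62 ln 0.749) = 16.4 J/K.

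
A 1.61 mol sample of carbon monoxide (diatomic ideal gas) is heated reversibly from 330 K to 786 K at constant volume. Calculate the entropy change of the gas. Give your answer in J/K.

ΔS = 29 J/K

At constant volume, ΔS = nC_V ln(T₂/T₁) with C_V = 5R/2 = 20.79 J mol⁻¹ K⁻¹.
ΔS = 1.61 × 20.79 × ln(786/330) = 29 J/K.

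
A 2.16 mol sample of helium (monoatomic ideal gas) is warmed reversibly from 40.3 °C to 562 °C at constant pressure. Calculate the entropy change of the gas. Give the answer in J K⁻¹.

In kelvin: T₁ = 313.45 K, T₂ = 835.15 K. At constant pressure, ΔS = nC_p ln(T₂/T₁) with C_p = 5R/2 = 20.79 J mol⁻¹ K⁻¹.
ΔS = 2.16 × 20.79 × ln(835.15/313.45) = 44 J/K.

ΔS = 44 J/K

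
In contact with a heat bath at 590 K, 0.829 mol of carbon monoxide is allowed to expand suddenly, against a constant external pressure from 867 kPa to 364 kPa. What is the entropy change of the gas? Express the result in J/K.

ΔS_gas = 5.98 J/K

Entropy is a state function, so ΔS_gas depends only on the end states.
For an isothermal ideal gas ΔS_gas = nR ln(P₁/P₂) = 0.829 × 8.314 × ln(867/364) = 5.98 J/K.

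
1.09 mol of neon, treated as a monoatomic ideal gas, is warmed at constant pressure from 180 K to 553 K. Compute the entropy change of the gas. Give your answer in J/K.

At constant pressure, ΔS = nC_p ln(T₂/T₁) with C_p = 5R/2 = 20.79 J mol⁻¹ K⁻¹.
ΔS = 1.09 × 20.79 × ln(553/180) = 25.4 J/K.

ΔS = 25.4 J/K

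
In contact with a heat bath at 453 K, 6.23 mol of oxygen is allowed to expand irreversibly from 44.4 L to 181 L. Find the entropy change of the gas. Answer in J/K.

Entropy is a state function, so ΔS_gas depends only on the end states.
For an isothermal ideal gas ΔS_gas = nR ln(V₂/V₁) = 6.23 × 8.314 × ln(181/44.4) = 72.8 J/K.

ΔS_gas = 72.8 J/K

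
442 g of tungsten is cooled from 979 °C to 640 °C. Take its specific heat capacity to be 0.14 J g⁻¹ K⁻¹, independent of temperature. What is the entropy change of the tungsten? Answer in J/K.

ΔS = -19.5 J/K

In kelvin: T₁ = 1252.15 K, T₂ = 913.15 K. ΔS = ∫dQ_rev/T = m c ln(T₂/T₁) = 442 × 0.14 × ln(913.15/1252.15) = -19.5 J/K.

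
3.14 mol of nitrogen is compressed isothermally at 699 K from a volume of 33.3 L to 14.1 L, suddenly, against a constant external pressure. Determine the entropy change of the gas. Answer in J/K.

Entropy is a state function, so ΔS_gas depends only on the end states.
For an isothermal ideal gas ΔS_gas = nR ln(V₂/V₁) = 3.14 × 8.314 × ln(14.1/33.3) = -22.4 J/K.

ΔS_gas = -22.4 J/K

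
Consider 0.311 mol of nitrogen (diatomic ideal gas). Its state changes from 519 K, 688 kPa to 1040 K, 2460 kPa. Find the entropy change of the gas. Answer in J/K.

ΔS = nC_p ln(T₂/T₁) − nR ln(P₂/P₁), with C_p = 7R/2 = 29.1 J mol⁻¹ K⁻¹ for a diatomic ideal gas.
ΔS = 0.311 × [29.1 × ln(1040/519) − 8.314 × ln(2460/688)] = 3 J/K.

ΔS = 3 J/K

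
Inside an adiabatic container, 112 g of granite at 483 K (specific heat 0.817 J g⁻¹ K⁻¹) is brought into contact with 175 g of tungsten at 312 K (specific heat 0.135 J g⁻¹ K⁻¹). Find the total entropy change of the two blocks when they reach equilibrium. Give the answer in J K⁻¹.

ΔS_total = 1.64 J/K

Energy balance: T_f = (m₁c₁T₁ + m₂c₂T₂)/(m₁c₁ + m₂c₂) = 447.91 K.
ΔS₁ = m₁c₁ ln(T_f/T₁) = 91.504 × ln(447.91/483) = -6.902 J/K.
ΔS₂ = m₂c₂ ln(T_f/T₂) = 23.625 × ln(447.91/312) = 8.543 J/K.
ΔS_total = -6.902 + 8.543 = 1.64 J/K.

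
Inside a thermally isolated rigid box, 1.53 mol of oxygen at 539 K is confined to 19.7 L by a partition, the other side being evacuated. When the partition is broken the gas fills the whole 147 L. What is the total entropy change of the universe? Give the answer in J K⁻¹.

For an ideal gas in free expansion Q = 0 and W = 0, so T is unchanged.
Entropy is a state function; using a reversible isothermal path, ΔS_gas = nR ln(V₂/V₁) = 1.53 × 8.314 × ln(147/19.7) = 25.6 J/K.
The insulated surroundings exchange no heat, so ΔS_surr = 0 and ΔS_universe = ΔS_gas.

ΔS_universe = 25.6 J/K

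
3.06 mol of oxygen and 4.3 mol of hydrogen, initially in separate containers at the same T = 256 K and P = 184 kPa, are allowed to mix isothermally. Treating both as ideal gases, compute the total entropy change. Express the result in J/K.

ΔS_mix = 41.5 J/K

Mole fractions: x_A = 3.06/7.36 = 0.416, x_B = 0.584.
ΔS_mix = −R(n_A ln x_A + n_B ln x_B) = −8.314 × (3.06 ln 0.416 + 4.3 ln 0.584) = 41.5 J/K.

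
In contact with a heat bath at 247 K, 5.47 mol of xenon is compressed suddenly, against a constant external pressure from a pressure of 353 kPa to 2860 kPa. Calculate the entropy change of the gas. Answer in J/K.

Entropy is a state function, so ΔS_gas depends only on the end states.
For an isothermal ideal gas ΔS_gas = nR ln(P₁/P₂) = 5.47 × 8.314 × ln(353/2860) = -95.1 J/K.

ΔS_gas = -95.1 J/K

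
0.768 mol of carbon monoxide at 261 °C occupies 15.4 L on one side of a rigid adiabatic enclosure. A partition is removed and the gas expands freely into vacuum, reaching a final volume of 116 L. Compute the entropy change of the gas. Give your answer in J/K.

ΔS_gas = 12.9 J/K

No heat is exchanged and no work is done, so the ideal-gas temperature stays constant.
Entropy is a state function; using a reversible isothermal path, ΔS_gas = nR ln(V₂/V₁) = 0.768 × 8.314 × ln(116/15.4) = 12.9 J/K.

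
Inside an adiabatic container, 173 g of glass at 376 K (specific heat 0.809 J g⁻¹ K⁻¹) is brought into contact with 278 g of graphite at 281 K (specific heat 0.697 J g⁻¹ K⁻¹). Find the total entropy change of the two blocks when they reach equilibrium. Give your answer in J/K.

Energy balance: T_f = (m₁c₁T₁ + m₂c₂T₂)/(m₁c₁ + m₂c₂) = 320.84 K.
ΔS₁ = m₁c₁ ln(T_f/T₁) = 139.957 × ln(320.84/376) = -22.2 J/K.
ΔS₂ = m₂c₂ ln(T_f/T₂) = 193.766 × ln(320.84/281) = 25.69 J/K.
ΔS_total = -22.2 + 25.69 = 3.49 J/K.

ΔS_total = 3.49 J/K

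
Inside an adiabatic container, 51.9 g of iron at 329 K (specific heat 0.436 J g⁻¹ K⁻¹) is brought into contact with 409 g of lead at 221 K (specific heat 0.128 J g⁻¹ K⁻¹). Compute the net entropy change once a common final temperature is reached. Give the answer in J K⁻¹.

ΔS_total = 1.31 J/K

Energy balance: T_f = (m₁c₁T₁ + m₂c₂T₂)/(m₁c₁ + m₂c₂) = 253.59 K.
ΔS₁ = m₁c₁ ln(T_f/T₁) = 22.6284 × ln(253.59/329) = -5.891 J/K.
ΔS₂ = m₂c₂ ln(T_f/T₂) = 52.352 × ln(253.59/221) = 7.202 J/K.
ΔS_total = -5.891 + 7.202 = 1.31 J/K.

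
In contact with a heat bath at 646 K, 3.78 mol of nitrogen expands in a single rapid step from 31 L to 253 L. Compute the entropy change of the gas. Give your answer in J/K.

ΔS_gas = 66 J/K

Entropy is a state function, so ΔS_gas depends only on the end states.
For an isothermal ideal gas ΔS_gas = nR ln(V₂/V₁) = 3.78 × 8.314 × ln(253/31) = 66 J/K.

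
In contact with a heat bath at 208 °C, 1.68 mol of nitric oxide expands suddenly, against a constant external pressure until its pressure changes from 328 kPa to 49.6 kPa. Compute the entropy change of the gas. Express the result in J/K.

Entropy is a state function, so ΔS_gas depends only on the end states.
For an isothermal ideal gas ΔS_gas = nR ln(P₁/P₂) = 1.68 × 8.314 × ln(328/49.6) = 26.4 J/K.

ΔS_gas = 26.4 J/K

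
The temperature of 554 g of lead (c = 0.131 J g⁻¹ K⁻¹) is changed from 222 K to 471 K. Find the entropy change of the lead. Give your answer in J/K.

ΔS = ∫dQ_rev/T = m c ln(T₂/T₁) = 554 × 0.131 × ln(471/222) = 54.6 J/K.

ΔS = 54.6 J/K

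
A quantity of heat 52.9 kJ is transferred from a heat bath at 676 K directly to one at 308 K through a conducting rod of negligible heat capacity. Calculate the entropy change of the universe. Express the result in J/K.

ΔS_total = 93.5 J/K

ΔS_hot = −Q/T_H = −52900/676 = -78.254 J/K and ΔS_cold = +Q/T_C = 52900/308 = 171.75 J/K.
ΔS_total = -78.254 + 171.75 = 93.5 J/K, positive as the second law requires.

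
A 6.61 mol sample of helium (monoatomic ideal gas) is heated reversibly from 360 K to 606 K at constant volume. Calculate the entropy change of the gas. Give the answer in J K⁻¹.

At constant volume, ΔS = nC_V ln(T₂/T₁) with C_V = 3R/2 = 12.47 J mol⁻¹ K⁻¹.
ΔS = 6.61 × 12.47 × ln(606/360) = 42.9 J/K.

ΔS = 42.9 J/K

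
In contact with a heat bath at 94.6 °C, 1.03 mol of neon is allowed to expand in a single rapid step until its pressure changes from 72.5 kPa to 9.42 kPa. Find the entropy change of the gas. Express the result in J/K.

Entropy is a state function, so ΔS_gas depends only on the end states.
For an isothermal ideal gas ΔS_gas = nR ln(P₁/P₂) = 1.03 × 8.314 × ln(72.5/9.42) = 17.5 J/K.

ΔS_gas = 17.5 J/K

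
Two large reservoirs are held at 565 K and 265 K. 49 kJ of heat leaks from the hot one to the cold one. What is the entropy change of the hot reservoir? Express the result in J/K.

ΔS_hot = -86.7 J/K

The hot reservoir loses heat Q, so ΔS_hot = −Q/T_H = −49000/565 = -86.7 J/K.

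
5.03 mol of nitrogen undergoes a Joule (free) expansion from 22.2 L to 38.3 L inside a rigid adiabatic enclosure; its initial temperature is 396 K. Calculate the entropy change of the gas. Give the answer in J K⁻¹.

ΔS_gas = 22.8 J/K

For an ideal gas in free expansion Q = 0 and W = 0, so T is unchanged.
Entropy is a state function; using a reversible isothermal path, ΔS_gas = nR ln(V₂/V₁) = 5.03 × 8.314 × ln(38.3/22.2) = 22.8 J/K.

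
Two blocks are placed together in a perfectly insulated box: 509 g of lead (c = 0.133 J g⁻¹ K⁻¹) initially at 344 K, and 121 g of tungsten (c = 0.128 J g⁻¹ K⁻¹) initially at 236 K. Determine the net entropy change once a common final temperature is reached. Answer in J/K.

ΔS_total = 0.826 J/K

Energy balance: T_f = (m₁c₁T₁ + m₂c₂T₂)/(m₁c₁ + m₂c₂) = 323.89 K.
ΔS₁ = m₁c₁ ln(T_f/T₁) = 67.697 × ln(323.89/344) = -4.0775 J/K.
ΔS₂ = m₂c₂ ln(T_f/T₂) = 15.488 × ln(323.89/236) = 4.9032 J/K.
ΔS_total = -4.0775 + 4.9032 = 0.826 J/K.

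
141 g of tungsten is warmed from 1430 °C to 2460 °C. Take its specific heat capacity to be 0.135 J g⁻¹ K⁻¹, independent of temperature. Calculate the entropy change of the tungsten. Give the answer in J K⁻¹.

ΔS = 9 J/K

In kelvin: T₁ = 1703.15 K, T₂ = 2733.15 K. ΔS = ∫dQ_rev/T = m c ln(T₂/T₁) = 141 × 0.135 × ln(2733.15/1703.15) = 9 J/K.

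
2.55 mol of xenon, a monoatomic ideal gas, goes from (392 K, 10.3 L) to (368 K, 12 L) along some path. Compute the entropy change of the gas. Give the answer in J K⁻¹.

ΔS = 1.23 J/K

Entropy is a state function: ΔS = nC_V ln(T₂/T₁) + nR ln(V₂/V₁), with C_V = 3R/2 = 12.47 J mol⁻¹ K⁻¹ for a monoatomic ideal gas.
ΔS = 2.55 × [12.47 × ln(368/392) + 8.314 × ln(12/10.3)] = 1.23 J/K.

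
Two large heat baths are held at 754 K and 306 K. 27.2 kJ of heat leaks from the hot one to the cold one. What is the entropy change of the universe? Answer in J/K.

ΔS_hot = −Q/T_H = −27200/754 = -36.07 J/K and ΔS_cold = +Q/T_C = 27200/306 = 88.89 J/K.
ΔS_total = -36.07 + 88.89 = 52.8 J/K, positive as the second law requires.

ΔS_total = 52.8 J/K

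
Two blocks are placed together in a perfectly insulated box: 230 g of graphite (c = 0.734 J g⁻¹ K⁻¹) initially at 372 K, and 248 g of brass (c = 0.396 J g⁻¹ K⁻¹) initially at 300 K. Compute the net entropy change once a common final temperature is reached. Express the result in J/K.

Energy balance: T_f = (m₁c₁T₁ + m₂c₂T₂)/(m₁c₁ + m₂c₂) = 345.52 K.
ΔS₁ = m₁c₁ ln(T_f/T₁) = 168.82 × ln(345.52/372) = -12.466 J/K.
ΔS₂ = m₂c₂ ln(T_f/T₂) = 98.208 × ln(345.52/300) = 13.874 J/K.
ΔS_total = -12.466 + 13.874 = 1.41 J/K.

ΔS_total = 1.41 J/K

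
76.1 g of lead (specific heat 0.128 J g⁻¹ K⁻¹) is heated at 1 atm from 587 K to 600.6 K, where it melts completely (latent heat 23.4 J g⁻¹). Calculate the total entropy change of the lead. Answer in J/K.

ΔS = 3.19 J/K

Warming step: ΔS₁ = m c ln(T_tr/T_i) = 76.1 × 0.128 × ln(600.6/587) = 0.2231 J/K.
Phase change: ΔS₂ = +mL/T_tr = 76.1 × 23.4 / 600.6 = 2.965 J/K.
ΔS_total = (0.2231) + (2.965) = 3.19 J/K.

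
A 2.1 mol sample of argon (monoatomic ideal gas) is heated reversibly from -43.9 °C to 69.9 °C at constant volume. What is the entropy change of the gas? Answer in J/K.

ΔS = 10.6 J/K

In kelvin: T₁ = 229.25 K, T₂ = 343.05 K. At constant volume, ΔS = nC_V ln(T₂/T₁) with C_V = 3R/2 = 12.47 J mol⁻¹ K⁻¹.
ΔS = 2.1 × 12.47 × ln(343.05/229.25) = 10.6 J/K.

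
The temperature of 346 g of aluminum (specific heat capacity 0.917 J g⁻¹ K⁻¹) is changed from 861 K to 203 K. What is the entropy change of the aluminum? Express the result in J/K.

ΔS = -458 J/K

ΔS = ∫dQ_rev/T = m c ln(T₂/T₁) = 346 × 0.917 × ln(203/861) = -458 J/K.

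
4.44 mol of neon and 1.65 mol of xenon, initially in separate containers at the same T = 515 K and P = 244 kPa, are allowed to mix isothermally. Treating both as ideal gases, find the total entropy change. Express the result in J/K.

Mole fractions: x_A = 4.44/6.09 = 0.729, x_B = 0.271.
ΔS_mix = −R(n_A ln x_A + n_B ln x_B) = −8.314 × (4.44 ln 0.729 + 1.65 ln 0.271) = 29.6 J/K.

ΔS_mix = 29.6 J/K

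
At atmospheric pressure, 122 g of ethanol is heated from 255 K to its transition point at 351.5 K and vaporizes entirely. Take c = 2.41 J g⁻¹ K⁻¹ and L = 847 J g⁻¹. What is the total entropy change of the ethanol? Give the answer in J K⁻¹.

ΔS = 388 J/K

Warming step: ΔS₁ = m c ln(T_tr/T_i) = 122 × 2.41 × ln(351.5/255) = 94.36 J/K.
Phase change: ΔS₂ = +mL/T_tr = 122 × 847 / 351.5 = 294 J/K.
ΔS_total = (94.36) + (294) = 388 J/K.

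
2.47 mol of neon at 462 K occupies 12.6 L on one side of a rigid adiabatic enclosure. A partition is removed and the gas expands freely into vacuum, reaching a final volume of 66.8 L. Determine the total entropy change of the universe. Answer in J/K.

No heat is exchanged and no work is done, so the ideal-gas temperature stays constant.
Entropy is a state function; using a reversible isothermal path, ΔS_gas = nR ln(V₂/V₁) = 2.47 × 8.314 × ln(66.8/12.6) = 34.3 J/K.
The insulated surroundings exchange no heat, so ΔS_surr = 0 and ΔS_universe = ΔS_gas.

ΔS_universe = 34.3 J/K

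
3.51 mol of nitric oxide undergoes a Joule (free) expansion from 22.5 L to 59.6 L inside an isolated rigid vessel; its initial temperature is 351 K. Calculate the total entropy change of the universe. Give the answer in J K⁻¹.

For an ideal gas in free expansion Q = 0 and W = 0, so T is unchanged.
Entropy is a state function; using a reversible isothermal path, ΔS_gas = nR ln(V₂/V₁) = 3.51 × 8.314 × ln(59.6/22.5) = 28.4 J/K.
The insulated surroundings exchange no heat, so ΔS_surr = 0 and ΔS_universe = ΔS_gas.

ΔS_universe = 28.4 J/K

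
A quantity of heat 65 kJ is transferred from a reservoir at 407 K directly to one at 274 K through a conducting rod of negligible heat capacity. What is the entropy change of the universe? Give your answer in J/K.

ΔS_hot = −Q/T_H = −65000/407 = -159.7 J/K and ΔS_cold = +Q/T_C = 65000/274 = 237.2 J/K.
ΔS_total = -159.7 + 237.2 = 77.5 J/K, positive as the second law requires.

ΔS_total = 77.5 J/K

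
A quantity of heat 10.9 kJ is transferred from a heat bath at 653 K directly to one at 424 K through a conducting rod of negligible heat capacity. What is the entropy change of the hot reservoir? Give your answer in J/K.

The hot reservoir loses heat Q, so ΔS_hot = −Q/T_H = −10900/653 = -16.7 J/K.

ΔS_hot = -16.7 J/K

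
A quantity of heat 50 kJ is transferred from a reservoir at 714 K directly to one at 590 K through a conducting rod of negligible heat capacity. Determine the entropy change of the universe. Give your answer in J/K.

ΔS_total = 14.7 J/K

ΔS_hot = −Q/T_H = −50000/714 = -70.03 J/K and ΔS_cold = +Q/T_C = 50000/590 = 84.75 J/K.
ΔS_total = -70.03 + 84.75 = 14.7 J/K, positive as the second law requires.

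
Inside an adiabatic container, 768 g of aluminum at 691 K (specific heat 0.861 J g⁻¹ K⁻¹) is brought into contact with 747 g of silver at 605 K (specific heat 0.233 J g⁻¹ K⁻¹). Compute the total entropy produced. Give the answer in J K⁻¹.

ΔS_total = 1.19 J/K

Energy balance: T_f = (m₁c₁T₁ + m₂c₂T₂)/(m₁c₁ + m₂c₂) = 673.08 K.
ΔS₁ = m₁c₁ ln(T_f/T₁) = 661.248 × ln(673.08/691) = -17.37 J/K.
ΔS₂ = m₂c₂ ln(T_f/T₂) = 174.051 × ln(673.08/605) = 18.56 J/K.
ΔS_total = -17.37 + 18.56 = 1.19 J/K.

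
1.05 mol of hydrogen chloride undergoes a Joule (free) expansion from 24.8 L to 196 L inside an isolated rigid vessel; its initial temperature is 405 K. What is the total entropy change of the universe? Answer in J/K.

ΔS_universe = 18 J/K

For an ideal gas in free expansion Q = 0 and W = 0, so T is unchanged.
Entropy is a state function; using a reversible isothermal path, ΔS_gas = nR ln(V₂/V₁) = 1.05 × 8.314 × ln(196/24.8) = 18 J/K.
The insulated surroundings exchange no heat, so ΔS_surr = 0 and ΔS_universe = ΔS_gas.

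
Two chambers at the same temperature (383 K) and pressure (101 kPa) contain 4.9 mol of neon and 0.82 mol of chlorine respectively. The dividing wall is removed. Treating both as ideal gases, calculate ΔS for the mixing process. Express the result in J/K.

Mole fractions: x_A = 4.9/5.72 = 0.857, x_B = 0.143.
ΔS_mix = −R(n_A ln x_A + n_B ln x_B) = −8.314 × (4.9 ln 0.857 + 0.82 ln 0.143) = 19.5 J/K.

ΔS_mix = 19.5 J/K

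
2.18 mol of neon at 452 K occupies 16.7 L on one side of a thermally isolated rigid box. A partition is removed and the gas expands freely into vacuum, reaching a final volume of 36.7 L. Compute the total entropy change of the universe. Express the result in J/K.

No heat is exchanged and no work is done, so the ideal-gas temperature stays constant.
Entropy is a state function; using a reversible isothermal path, ΔS_gas = nR ln(V₂/V₁) = 2.18 × 8.314 × ln(36.7/16.7) = 14.3 J/K.
The insulated surroundings exchange no heat, so ΔS_surr = 0 and ΔS_universe = ΔS_gas.

ΔS_universe = 14.3 J/K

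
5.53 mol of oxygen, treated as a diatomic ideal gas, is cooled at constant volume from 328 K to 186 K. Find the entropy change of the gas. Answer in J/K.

At constant volume, ΔS = nC_V ln(T₂/T₁) with C_V = 5R/2 = 20.79 J mol⁻¹ K⁻¹.
ΔS = 5.53 × 20.79 × ln(186/328) = -65.2 J/K.

ΔS = -65.2 J/K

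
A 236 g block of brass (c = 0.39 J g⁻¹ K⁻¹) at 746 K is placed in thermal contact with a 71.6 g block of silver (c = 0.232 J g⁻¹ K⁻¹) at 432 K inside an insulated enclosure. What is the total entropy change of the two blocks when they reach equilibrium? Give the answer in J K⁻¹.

Energy balance: T_f = (m₁c₁T₁ + m₂c₂T₂)/(m₁c₁ + m₂c₂) = 697.99 K.
ΔS₁ = m₁c₁ ln(T_f/T₁) = 92.04 × ln(697.99/746) = -6.122 J/K.
ΔS₂ = m₂c₂ ln(T_f/T₂) = 16.6112 × ln(697.99/432) = 7.97 J/K.
ΔS_total = -6.122 + 7.97 = 1.85 J/K.

ΔS_total = 1.85 J/K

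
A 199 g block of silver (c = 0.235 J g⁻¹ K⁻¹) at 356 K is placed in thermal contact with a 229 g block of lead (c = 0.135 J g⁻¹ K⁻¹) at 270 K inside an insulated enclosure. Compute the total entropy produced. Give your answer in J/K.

Energy balance: T_f = (m₁c₁T₁ + m₂c₂T₂)/(m₁c₁ + m₂c₂) = 321.77 K.
ΔS₁ = m₁c₁ ln(T_f/T₁) = 46.765 × ln(321.77/356) = -4.727 J/K.
ΔS₂ = m₂c₂ ln(T_f/T₂) = 30.915 × ln(321.77/270) = 5.423 J/K.
ΔS_total = -4.727 + 5.423 = 0.696 J/K.

ΔS_total = 0.696 J/K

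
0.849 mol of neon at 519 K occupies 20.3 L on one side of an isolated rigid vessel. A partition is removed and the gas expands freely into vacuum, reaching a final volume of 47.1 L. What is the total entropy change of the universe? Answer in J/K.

No heat is exchanged and no work is done, so the ideal-gas temperature stays constant.
Entropy is a state function; using a reversible isothermal path, ΔS_gas = nR ln(V₂/V₁) = 0.849 × 8.314 × ln(47.1/20.3) = 5.94 J/K.
The insulated surroundings exchange no heat, so ΔS_surr = 0 and ΔS_universe = ΔS_gas.

ΔS_universe = 5.94 J/K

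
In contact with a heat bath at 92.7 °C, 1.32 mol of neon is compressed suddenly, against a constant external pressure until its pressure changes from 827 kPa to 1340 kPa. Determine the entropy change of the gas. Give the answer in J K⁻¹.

Entropy is a state function, so ΔS_gas depends only on the end states.
For an isothermal ideal gas ΔS_gas = nR ln(P₁/P₂) = 1.32 × 8.314 × ln(827/1340) = -5.3 J/K.

ΔS_gas = -5.3 J/K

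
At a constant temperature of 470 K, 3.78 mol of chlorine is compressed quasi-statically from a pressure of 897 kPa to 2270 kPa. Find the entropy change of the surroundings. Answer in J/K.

ΔS_surr = 29.2 J/K

For an isothermal ideal gas ΔS_gas = nR ln(P₁/P₂) = 3.78 × 8.314 × ln(897/2270) = -29.2 J/K.
The process is reversible, so ΔS_surr = −ΔS_gas = 29.2 J/K and ΔS_universe = 0.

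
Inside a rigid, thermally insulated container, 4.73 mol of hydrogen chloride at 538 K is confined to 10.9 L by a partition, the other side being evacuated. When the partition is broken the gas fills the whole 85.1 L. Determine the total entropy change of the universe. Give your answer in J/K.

ΔS_universe = 80.8 J/K

No heat is exchanged and no work is done, so the ideal-gas temperature stays constant.
Entropy is a state function; using a reversible isothermal path, ΔS_gas = nR ln(V₂/V₁) = 4.73 × 8.314 × ln(85.1/10.9) = 80.8 J/K.
The insulated surroundings exchange no heat, so ΔS_surr = 0 and ΔS_universe = ΔS_gas.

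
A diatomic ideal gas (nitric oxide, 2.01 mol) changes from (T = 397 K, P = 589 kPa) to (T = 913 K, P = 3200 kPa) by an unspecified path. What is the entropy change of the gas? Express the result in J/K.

ΔS = 20.4 J/K

ΔS = nC_p ln(T₂/T₁) − nR ln(P₂/P₁), with C_p = 7R/2 = 29.1 J mol⁻¹ K⁻¹ for a diatomic ideal gas.
ΔS = 2.01 × [29.1 × ln(913/397) − 8.314 × ln(3200/589)] = 20.4 J/K.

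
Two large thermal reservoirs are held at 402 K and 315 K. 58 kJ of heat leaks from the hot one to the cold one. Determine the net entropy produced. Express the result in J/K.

ΔS_total = 39.8 J/K

ΔS_hot = −Q/T_H = −58000/402 = -144.3 J/K and ΔS_cold = +Q/T_C = 58000/315 = 184.1 J/K.
ΔS_total = -144.3 + 184.1 = 39.8 J/K, positive as the second law requires.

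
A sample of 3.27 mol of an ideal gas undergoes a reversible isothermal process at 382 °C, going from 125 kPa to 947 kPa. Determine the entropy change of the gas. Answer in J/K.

For an isothermal ideal gas ΔS_gas = nR ln(P₁/P₂) = 3.27 × 8.314 × ln(125/947) = -55.1 J/K.

ΔS_gas = -55.1 J/K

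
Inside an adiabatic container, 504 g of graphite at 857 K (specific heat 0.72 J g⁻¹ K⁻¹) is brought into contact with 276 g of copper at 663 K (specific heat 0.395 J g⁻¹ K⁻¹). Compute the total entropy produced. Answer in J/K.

ΔS_total = 2.63 J/K

Energy balance: T_f = (m₁c₁T₁ + m₂c₂T₂)/(m₁c₁ + m₂c₂) = 812.18 K.
ΔS₁ = m₁c₁ ln(T_f/T₁) = 362.88 × ln(812.18/857) = -19.492 J/K.
ΔS₂ = m₂c₂ ln(T_f/T₂) = 109.02 × ln(812.18/663) = 22.125 J/K.
ΔS_total = -19.492 + 22.125 = 2.63 J/K.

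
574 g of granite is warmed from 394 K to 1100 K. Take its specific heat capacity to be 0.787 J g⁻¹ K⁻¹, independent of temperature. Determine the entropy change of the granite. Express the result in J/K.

ΔS = ∫dQ_rev/T = m c ln(T₂/T₁) = 574 × 0.787 × ln(1100/394) = 464 J/K.

ΔS = 464 J/K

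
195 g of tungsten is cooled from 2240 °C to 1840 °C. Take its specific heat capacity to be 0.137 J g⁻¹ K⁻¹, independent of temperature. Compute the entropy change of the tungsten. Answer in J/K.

In kelvin: T₁ = 2513.15 K, T₂ = 2113.15 K. ΔS = ∫dQ_rev/T = m c ln(T₂/T₁) = 195 × 0.137 × ln(2113.15/2513.15) = -4.63 J/K.

ΔS = -4.63 J/K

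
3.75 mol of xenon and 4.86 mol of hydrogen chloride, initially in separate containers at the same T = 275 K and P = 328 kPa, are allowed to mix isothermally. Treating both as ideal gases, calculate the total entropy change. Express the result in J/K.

Mole fractions: x_A = 3.75/8.61 = 0.436, x_B = 0.564.
ΔS_mix = −R(n_A ln x_A + n_B ln x_B) = −8.314 × (3.75 ln 0.436 + 4.86 ln 0.564) = 49 J/K.

ΔS_mix = 49 J/K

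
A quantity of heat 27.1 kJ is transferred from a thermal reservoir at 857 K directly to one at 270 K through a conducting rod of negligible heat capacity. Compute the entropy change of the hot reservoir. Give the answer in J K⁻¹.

The hot reservoir loses heat Q, so ΔS_hot = −Q/T_H = −27100/857 = -31.6 J/K.

ΔS_hot = -31.6 J/K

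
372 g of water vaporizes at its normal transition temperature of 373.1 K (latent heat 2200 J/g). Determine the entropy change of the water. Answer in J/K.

ΔS = 2190 J/K

Heat absorbed by the substance: Q = mL = 372 × 2200 = 818400 J.
At constant T, ΔS = Q_rev/T = 818400 / 373.1 = 2190 J/K.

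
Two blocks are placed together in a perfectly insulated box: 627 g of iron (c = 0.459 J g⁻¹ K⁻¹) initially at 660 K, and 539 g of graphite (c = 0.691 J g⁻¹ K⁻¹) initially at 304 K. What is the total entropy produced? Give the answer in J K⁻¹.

ΔS_total = 49.2 J/K

Energy balance: T_f = (m₁c₁T₁ + m₂c₂T₂)/(m₁c₁ + m₂c₂) = 459.18 K.
ΔS₁ = m₁c₁ ln(T_f/T₁) = 287.793 × ln(459.18/660) = -104.4 J/K.
ΔS₂ = m₂c₂ ln(T_f/T₂) = 372.449 × ln(459.18/304) = 153.6 J/K.
ΔS_total = -104.4 + 153.6 = 49.2 J/K.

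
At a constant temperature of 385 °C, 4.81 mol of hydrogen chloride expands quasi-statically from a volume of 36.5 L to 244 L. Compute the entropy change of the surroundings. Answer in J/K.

For an isothermal ideal gas ΔS_gas = nR ln(V₂/V₁) = 4.81 × 8.314 × ln(244/36.5) = 76 J/K.
The process is reversible, so ΔS_surr = −ΔS_gas = -76 J/K and ΔS_universe = 0.

ΔS_surr = -76 J/K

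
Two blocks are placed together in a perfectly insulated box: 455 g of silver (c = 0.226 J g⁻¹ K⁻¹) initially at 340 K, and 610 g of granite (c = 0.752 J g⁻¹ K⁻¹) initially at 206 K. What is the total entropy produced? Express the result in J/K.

Energy balance: T_f = (m₁c₁T₁ + m₂c₂T₂)/(m₁c₁ + m₂c₂) = 230.54 K.
ΔS₁ = m₁c₁ ln(T_f/T₁) = 102.83 × ln(230.54/340) = -39.95 J/K.
ΔS₂ = m₂c₂ ln(T_f/T₂) = 458.72 × ln(230.54/206) = 51.62 J/K.
ΔS_total = -39.95 + 51.62 = 11.7 J/K.

ΔS_total = 11.7 J/K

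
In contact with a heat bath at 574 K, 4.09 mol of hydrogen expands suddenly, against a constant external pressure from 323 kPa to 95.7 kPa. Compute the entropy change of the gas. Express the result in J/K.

Entropy is a state function, so ΔS_gas depends only on the end states.
For an isothermal ideal gas ΔS_gas = nR ln(P₁/P₂) = 4.09 × 8.314 × ln(323/95.7) = 41.4 J/K.

ΔS_gas = 41.4 J/K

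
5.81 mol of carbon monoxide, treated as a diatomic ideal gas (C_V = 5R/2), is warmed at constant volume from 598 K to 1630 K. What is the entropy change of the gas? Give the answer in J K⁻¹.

ΔS = 121 J/K

At constant volume, ΔS = nC_V ln(T₂/T₁) with C_V = 5R/2 = 20.79 J mol⁻¹ K⁻¹.
ΔS = 5.81 × 20.79 × ln(1630/598) = 121 J/K.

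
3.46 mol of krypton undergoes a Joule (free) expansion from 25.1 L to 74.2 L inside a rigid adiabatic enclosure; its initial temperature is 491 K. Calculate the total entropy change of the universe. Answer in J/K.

For an ideal gas in free expansion Q = 0 and W = 0, so T is unchanged.
Entropy is a state function; using a reversible isothermal path, ΔS_gas = nR ln(V₂/V₁) = 3.46 × 8.314 × ln(74.2/25.1) = 31.2 J/K.
The insulated surroundings exchange no heat, so ΔS_surr = 0 and ΔS_universe = ΔS_gas.

ΔS_universe = 31.2 J/K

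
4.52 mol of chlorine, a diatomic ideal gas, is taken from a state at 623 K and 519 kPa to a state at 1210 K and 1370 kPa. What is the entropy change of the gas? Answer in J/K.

ΔS = nC_p ln(T₂/T₁) − nR ln(P₂/P₁), with C_p = 7R/2 = 29.1 J mol⁻¹ K⁻¹ for a diatomic ideal gas.
ΔS = 4.52 × [29.1 × ln(1210/623) − 8.314 × ln(1370/519)] = 50.8 J/K.

ΔS = 50.8 J/K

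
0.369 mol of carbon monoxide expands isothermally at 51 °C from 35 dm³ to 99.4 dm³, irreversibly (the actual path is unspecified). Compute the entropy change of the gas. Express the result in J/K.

ΔS_gas = 3.2 J/K

Entropy is a state function, so ΔS_gas depends only on the end states.
For an isothermal ideal gas ΔS_gas = nR ln(V₂/V₁) = 0.369 × 8.314 × ln(99.4/35) = 3.2 J/K.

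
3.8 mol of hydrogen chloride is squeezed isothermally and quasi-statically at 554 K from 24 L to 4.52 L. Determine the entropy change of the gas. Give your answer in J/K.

For an isothermal ideal gas ΔS_gas = nR ln(V₂/V₁) = 3.8 × 8.314 × ln(4.52/24) = -52.7 J/K.

ΔS_gas = -52.7 J/K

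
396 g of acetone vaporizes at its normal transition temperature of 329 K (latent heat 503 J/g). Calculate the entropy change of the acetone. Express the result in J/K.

Heat absorbed by the substance: Q = mL = 396 × 503 = 199188 J.
At constant T, ΔS = Q_rev/T = 199188 / 329 = 605 J/K.

ΔS = 605 J/K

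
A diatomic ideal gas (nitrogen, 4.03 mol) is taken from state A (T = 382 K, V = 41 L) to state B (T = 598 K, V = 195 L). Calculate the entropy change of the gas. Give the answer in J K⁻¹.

Entropy is a state function: ΔS = nC_V ln(T₂/T₁) + nR ln(V₂/V₁), with C_V = 5R/2 = 20.79 J mol⁻¹ K⁻¹ for a diatomic ideal gas.
ΔS = 4.03 × [20.79 × ln(598/382) + 8.314 × ln(195/41)] = 89.8 J/K.

ΔS = 89.8 J/K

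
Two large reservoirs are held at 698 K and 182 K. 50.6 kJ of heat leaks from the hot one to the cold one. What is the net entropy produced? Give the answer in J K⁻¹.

ΔS_hot = −Q/T_H = −50600/698 = -72.49 J/K and ΔS_cold = +Q/T_C = 50600/182 = 278 J/K.
ΔS_total = -72.49 + 278 = 206 J/K, positive as the second law requires.

ΔS_total = 206 J/K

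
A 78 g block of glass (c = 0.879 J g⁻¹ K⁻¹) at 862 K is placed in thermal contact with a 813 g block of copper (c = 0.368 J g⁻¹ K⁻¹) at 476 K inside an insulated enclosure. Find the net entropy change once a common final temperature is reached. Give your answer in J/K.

Energy balance: T_f = (m₁c₁T₁ + m₂c₂T₂)/(m₁c₁ + m₂c₂) = 547.97 K.
ΔS₁ = m₁c₁ ln(T_f/T₁) = 68.562 × ln(547.97/862) = -31.06 J/K.
ΔS₂ = m₂c₂ ln(T_f/T₂) = 299.184 × ln(547.97/476) = 42.12 J/K.
ΔS_total = -31.06 + 42.12 = 11.1 J/K.

ΔS_total = 11.1 J/K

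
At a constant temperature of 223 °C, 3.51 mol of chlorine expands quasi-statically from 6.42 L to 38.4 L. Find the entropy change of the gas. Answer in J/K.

ΔS_gas = 52.2 J/K

For an isothermal ideal gas ΔS_gas = nR ln(V₂/V₁) = 3.51 × 8.314 × ln(38.4/6.42) = 52.2 J/K.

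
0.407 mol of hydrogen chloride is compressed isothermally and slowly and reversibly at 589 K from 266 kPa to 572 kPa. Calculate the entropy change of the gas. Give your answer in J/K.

ΔS_gas = -2.59 J/K

For an isothermal ideal gas ΔS_gas = nR ln(P₁/P₂) = 0.407 × 8.314 × ln(266/572) = -2.59 J/K.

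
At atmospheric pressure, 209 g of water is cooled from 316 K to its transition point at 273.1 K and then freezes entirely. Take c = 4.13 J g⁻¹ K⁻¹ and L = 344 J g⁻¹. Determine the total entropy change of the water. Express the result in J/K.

Cooling step: ΔS₁ = m c ln(T_tr/T_i) = 209 × 4.13 × ln(273.1/316) = -125.9 J/K.
Phase change: ΔS₂ = −mL/T_tr = −209 × 344 / 273.1 = -263.3 J/K.
ΔS_total = (-125.9) + (-263.3) = -389 J/K.

ΔS = -389 J/K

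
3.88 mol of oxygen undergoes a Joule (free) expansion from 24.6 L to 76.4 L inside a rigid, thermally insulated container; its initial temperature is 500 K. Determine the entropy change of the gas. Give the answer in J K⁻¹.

ΔS_gas = 36.6 J/K

No heat is exchanged and no work is done, so the ideal-gas temperature stays constant.
Entropy is a state function; using a reversible isothermal path, ΔS_gas = nR ln(V₂/V₁) = 3.88 × 8.314 × ln(76.4/24.6) = 36.6 J/K.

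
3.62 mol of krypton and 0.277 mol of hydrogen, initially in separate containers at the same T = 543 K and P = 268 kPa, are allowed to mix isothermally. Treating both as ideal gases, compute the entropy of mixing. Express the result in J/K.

Mole fractions: x_A = 3.62/3.9 = 0.929, x_B = 0.0711.
ΔS_mix = −R(n_A ln x_A + n_B ln x_B) = −8.314 × (3.62 ln 0.929 + 0.277 ln 0.0711) = 8.31 J/K.

ΔS_mix = 8.31 J/K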